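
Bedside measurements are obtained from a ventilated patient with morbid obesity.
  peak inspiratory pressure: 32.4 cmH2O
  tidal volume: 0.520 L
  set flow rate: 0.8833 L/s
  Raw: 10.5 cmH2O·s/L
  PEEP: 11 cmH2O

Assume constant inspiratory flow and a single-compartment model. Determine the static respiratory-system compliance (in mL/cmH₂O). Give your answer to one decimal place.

Equation of motion (constant flow): PIP = Vt/C + R·V̇ + PEEP.
Vt/C = PIP − R·V̇ − PEEP = 32.4 − 10.5×0.8833 − 11 = 32.4 − 9.275 − 11 = 12.125 cmH2O.
C = Vt / 12.125 = 520 / 12.125 = 42.887 mL/cmH2O.

42.9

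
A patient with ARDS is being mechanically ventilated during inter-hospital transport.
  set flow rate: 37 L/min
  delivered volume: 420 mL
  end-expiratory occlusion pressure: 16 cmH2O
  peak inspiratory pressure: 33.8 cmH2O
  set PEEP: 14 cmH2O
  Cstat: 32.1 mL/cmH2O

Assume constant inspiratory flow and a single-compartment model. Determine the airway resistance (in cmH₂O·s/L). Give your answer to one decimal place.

7.6

Flow: 37 L/min ÷ 60 = 0.6167 L/s.
Total PEEP = 16 cmH2O (set 14 + intrinsic 2); this is the baseline alveolar pressure.
Equation of motion (constant flow): PIP = Vt/C + R·V̇ + PEEP.
R·V̇ = PIP − Vt/C − PEEP = 33.8 − 420/32.1 − 16 = 33.8 − 13.084 − 16 = 4.716 cmH2O.
R = 4.716 / 0.6167 = 7.647 cmH2O·s/L.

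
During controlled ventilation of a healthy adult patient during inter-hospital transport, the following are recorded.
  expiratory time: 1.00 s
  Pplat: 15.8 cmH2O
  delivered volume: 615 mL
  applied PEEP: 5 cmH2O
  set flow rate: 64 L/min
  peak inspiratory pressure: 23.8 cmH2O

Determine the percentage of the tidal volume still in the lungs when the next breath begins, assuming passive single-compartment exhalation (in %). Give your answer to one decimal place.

Flow: 64 L/min ÷ 60 = 1.0667 L/s.
R = (PIP − Pplat)/V̇ = (23.8 − 15.8) / 1.0667 = 8.0/1.0667 = 7.5 cmH2O·s/L.
C = Vt/(Pplat − PEEP) = 615.0 / (15.8 − 5) = 615.0/10.8 = 56.944 mL/cmH2O.
τ = R × C = 7.5 × 0.05694 L/cmH2O = 0.4271 s.
Fraction remaining at end-expiration = e^(−Te/τ) = e^(−1.00/0.4271) = 0.0962 → 9.62%.

9.6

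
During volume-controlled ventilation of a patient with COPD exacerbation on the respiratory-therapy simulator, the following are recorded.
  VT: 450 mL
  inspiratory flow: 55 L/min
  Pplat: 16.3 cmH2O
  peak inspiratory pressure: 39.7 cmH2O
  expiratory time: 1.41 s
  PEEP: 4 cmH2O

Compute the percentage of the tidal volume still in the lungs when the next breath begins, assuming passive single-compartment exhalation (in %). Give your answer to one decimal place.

Flow: 55 L/min ÷ 60 = 0.9167 L/s.
R = (PIP − Pplat)/V̇ = (39.7 − 16.3) / 0.9167 = 23.4/0.9167 = 25.526 cmH2O·s/L.
C = Vt/(Pplat − PEEP) = 450.0 / (16.3 − 4) = 450.0/12.3 = 36.585 mL/cmH2O.
τ = R × C = 25.526 × 0.03659 L/cmH2O = 0.934 s.
Fraction remaining at end-expiration = e^(−Te/τ) = e^(−1.41/0.934) = 0.221 → 22.1%.

22.1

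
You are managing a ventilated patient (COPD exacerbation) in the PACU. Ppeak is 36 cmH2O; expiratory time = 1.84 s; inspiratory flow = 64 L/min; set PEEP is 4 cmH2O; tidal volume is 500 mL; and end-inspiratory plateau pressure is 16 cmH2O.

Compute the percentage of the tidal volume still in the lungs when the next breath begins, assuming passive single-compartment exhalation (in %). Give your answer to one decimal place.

Flow: 64 L/min ÷ 60 = 1.0667 L/s.
R = (PIP − Pplat)/V̇ = (36 − 16) / 1.0667 = 20.0/1.0667 = 18.749 cmH2O·s/L.
C = Vt/(Pplat − PEEP) = 500.0 / (16 − 4) = 500.0/12.0 = 41.667 mL/cmH2O.
τ = R × C = 18.749 × 0.04167 L/cmH2O = 0.7813 s.
Fraction remaining at end-expiration = e^(−Te/τ) = e^(−1.84/0.7813) = 0.09489 → 9.489%.

9.5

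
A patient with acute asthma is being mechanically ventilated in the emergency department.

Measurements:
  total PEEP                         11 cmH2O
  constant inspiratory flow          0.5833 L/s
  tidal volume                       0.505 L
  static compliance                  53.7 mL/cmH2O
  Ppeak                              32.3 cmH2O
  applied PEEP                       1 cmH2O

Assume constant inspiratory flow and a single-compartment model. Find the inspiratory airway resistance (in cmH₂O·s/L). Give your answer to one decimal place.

Total PEEP = 11 cmH2O (set 1 + intrinsic 10); this is the baseline alveolar pressure.
Equation of motion (constant flow): PIP = Vt/C + R·V̇ + PEEP.
R·V̇ = PIP − Vt/C − PEEP = 32.3 − 505/53.7 − 11 = 32.3 − 9.404 − 11 = 11.896 cmH2O.
R = 11.896 / 0.5833 = 20.394 cmH2O·s/L.

20.4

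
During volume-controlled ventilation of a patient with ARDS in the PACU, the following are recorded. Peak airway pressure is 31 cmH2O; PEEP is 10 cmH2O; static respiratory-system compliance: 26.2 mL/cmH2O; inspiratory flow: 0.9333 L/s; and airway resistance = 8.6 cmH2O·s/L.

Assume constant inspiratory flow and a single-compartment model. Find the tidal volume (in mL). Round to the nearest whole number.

Equation of motion (constant flow): PIP = Vt/C + R·V̇ + PEEP.
Vt/C = PIP − R·V̇ − PEEP = 31 − 8.026 − 10 = 12.974 cmH2O.
Vt = C × 12.974 = 26.2 × 12.974 = 339.92 mL.

340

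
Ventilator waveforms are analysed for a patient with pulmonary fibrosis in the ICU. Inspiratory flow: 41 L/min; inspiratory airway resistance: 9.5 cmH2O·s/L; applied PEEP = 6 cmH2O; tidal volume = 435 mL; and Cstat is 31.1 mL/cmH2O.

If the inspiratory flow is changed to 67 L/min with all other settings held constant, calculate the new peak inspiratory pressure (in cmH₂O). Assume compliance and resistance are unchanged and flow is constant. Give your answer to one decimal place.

30.6

Flow: 41 L/min ÷ 60 = 0.6833 L/s.
New flow: 67 L/min ÷ 60 = 1.1167 L/s.
PIP = Vt/C + R·V̇ + PEEP (constant-flow equation of motion).
Only the resistive term changes: ΔPIP = R × ΔV̇ = 9.5 × (1.1167 − 0.6833) = 9.5 × 0.4334 = 4.117 cmH2O.
Original PIP = 435/31.1 + 9.5×0.6833 + 6 = 26.478 cmH2O; new PIP = 26.478 + (4.117) = 30.595 cmH2O.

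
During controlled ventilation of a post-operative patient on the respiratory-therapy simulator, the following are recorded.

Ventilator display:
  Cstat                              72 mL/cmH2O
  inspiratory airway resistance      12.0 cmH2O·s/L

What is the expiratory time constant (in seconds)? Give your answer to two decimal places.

0.86

τ = R × C = 12.0 × 72 mL/cmH2O = 12.0 × 0.072 L/cmH2O = 0.864 s.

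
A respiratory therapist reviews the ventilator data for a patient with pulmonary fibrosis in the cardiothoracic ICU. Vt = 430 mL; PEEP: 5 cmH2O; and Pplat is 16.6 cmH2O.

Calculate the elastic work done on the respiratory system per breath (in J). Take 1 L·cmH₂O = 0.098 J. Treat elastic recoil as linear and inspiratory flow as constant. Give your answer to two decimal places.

Elastic work ≈ ½ × (Pplat − PEEP) × Vt = 0.5 × (16.6 − 5) × 0.430 L = 0.5 × 11.6 × 0.430 = 2.494 L·cmH2O.
× 0.098 J/(L·cmH2O) → 0.2444 J.

0.24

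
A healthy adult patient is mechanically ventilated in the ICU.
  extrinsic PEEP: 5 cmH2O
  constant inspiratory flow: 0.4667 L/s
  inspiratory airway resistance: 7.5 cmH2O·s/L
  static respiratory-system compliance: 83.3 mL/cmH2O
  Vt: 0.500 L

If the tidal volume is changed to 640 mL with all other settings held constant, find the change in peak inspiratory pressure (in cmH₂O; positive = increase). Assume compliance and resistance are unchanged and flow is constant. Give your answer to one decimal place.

1.7

PIP = Vt/C + R·V̇ + PEEP (constant-flow equation of motion).
Only the elastic term changes: ΔPIP = ΔVt / C = (640 − 500) / 83.3 = 1.681 cmH2O.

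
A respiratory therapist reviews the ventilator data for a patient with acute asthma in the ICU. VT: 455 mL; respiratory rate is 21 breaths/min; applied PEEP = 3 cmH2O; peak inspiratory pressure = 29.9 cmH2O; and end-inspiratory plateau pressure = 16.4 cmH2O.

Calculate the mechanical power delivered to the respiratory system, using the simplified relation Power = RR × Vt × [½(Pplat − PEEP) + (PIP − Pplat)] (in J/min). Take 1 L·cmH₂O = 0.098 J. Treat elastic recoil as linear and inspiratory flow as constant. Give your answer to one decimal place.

18.9

Per-breath work = Vt × [½(Pplat−PEEP) + (PIP−Pplat)] = 0.455 × [0.5×13.4 + 13.5] = 0.455 × 20.2 = 9.191 L·cmH2O.
Power = 21 × 9.191 = 193.01 L·cmH2O/min.
× 0.098 J/(L·cmH2O) → 18.915 J/min.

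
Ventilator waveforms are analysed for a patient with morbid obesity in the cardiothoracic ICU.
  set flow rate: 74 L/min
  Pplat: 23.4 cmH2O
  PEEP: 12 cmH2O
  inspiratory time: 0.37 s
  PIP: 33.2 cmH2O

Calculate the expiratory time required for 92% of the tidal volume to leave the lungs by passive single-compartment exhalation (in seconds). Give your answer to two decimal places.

0.80

Flow: 74 L/min ÷ 60 = 1.2333 L/s.
Vt = flow × Ti = 1.2333 L/s × 0.37 s × 1000 mL/L = 456.32 mL.
R = (PIP − Pplat)/V̇ = (33.2 − 23.4) / 1.2333 = 9.8/1.2333 = 7.946 cmH2O·s/L.
C = Vt/(Pplat − PEEP) = 456.32 / (23.4 − 12) = 456.32/11.4 = 40.028 mL/cmH2O.
τ = R × C = 7.946 × 0.04003 L/cmH2O = 0.3181 s.
t = −τ·ln(1 − 0.92) = −0.3181·ln(0.08) = 0.8034 s.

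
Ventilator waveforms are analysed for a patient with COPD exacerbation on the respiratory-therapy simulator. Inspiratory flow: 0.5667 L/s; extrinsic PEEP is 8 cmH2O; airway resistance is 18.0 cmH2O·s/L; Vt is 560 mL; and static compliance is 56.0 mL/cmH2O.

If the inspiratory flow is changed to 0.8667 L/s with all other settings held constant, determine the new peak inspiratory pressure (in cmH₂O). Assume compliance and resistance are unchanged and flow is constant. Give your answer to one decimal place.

PIP = Vt/C + R·V̇ + PEEP (constant-flow equation of motion).
Only the resistive term changes: ΔPIP = R × ΔV̇ = 18.0 × (0.8667 − 0.5667) = 18.0 × 0.3 = 5.4 cmH2O.
Original PIP = 560/56.0 + 18.0×0.5667 + 8 = 28.201 cmH2O; new PIP = 28.201 + (5.4) = 33.601 cmH2O.

33.6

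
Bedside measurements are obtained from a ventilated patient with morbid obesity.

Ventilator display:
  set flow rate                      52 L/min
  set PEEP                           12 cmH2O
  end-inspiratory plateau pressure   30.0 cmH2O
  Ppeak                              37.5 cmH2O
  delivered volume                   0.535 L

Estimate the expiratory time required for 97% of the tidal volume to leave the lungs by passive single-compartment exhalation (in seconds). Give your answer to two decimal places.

Flow: 52 L/min ÷ 60 = 0.8667 L/s.
R = (PIP − Pplat)/V̇ = (37.5 − 30.0) / 0.8667 = 7.5/0.8667 = 8.654 cmH2O·s/L.
C = Vt/(Pplat − PEEP) = 535.0 / (30.0 − 12) = 535.0/18.0 = 29.722 mL/cmH2O.
τ = R × C = 8.654 × 0.02972 L/cmH2O = 0.2572 s.
t = −τ·ln(1 − 0.97) = −0.2572·ln(0.03) = 0.9019 s.

0.90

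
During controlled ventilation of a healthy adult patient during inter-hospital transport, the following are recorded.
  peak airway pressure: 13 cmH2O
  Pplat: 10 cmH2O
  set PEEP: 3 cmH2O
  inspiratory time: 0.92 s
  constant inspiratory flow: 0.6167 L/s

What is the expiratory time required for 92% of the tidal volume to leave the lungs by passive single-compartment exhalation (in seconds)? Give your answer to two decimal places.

Vt = flow × Ti = 0.6167 L/s × 0.92 s × 1000 mL/L = 567.36 mL.
R = (PIP − Pplat)/V̇ = (13 − 10) / 0.6167 = 3.0/0.6167 = 4.865 cmH2O·s/L.
C = Vt/(Pplat − PEEP) = 567.36 / (10 − 3) = 567.36/7.0 = 81.051 mL/cmH2O.
τ = R × C = 4.865 × 0.08105 L/cmH2O = 0.3943 s.
t = −τ·ln(1 − 0.92) = −0.3943·ln(0.08) = 0.9959 s.

1.00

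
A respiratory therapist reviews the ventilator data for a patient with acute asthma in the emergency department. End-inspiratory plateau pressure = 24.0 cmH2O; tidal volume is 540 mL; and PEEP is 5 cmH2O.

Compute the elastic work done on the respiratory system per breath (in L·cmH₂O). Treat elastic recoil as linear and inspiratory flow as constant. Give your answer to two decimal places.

Elastic work ≈ ½ × (Pplat − PEEP) × Vt = 0.5 × (24.0 − 5) × 0.540 L = 0.5 × 19.0 × 0.540 = 5.13 L·cmH2O.

5.13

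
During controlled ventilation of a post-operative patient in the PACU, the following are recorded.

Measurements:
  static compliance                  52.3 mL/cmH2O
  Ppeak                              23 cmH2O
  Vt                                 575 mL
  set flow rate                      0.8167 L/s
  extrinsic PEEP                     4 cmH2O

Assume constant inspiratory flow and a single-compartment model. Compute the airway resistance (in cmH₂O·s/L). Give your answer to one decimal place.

Equation of motion (constant flow): PIP = Vt/C + R·V̇ + PEEP.
R·V̇ = PIP − Vt/C − PEEP = 23 − 575/52.3 − 4 = 23 − 10.994 − 4 = 8.006 cmH2O.
R = 8.006 / 0.8167 = 9.803 cmH2O·s/L.

9.8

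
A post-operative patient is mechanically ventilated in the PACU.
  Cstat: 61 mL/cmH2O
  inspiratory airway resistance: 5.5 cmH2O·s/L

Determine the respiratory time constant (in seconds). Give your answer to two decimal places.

0.34

τ = R × C = 5.5 × 61 mL/cmH2O = 5.5 × 0.061 L/cmH2O = 0.3355 s.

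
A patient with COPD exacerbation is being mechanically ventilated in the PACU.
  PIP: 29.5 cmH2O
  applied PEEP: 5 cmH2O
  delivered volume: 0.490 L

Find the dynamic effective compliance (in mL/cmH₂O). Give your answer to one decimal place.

Dynamic compliance = Vt / (PIP − PEEP) = 490 / (29.5 − 5) = 490 / 24.5 = 20.0 mL/cmH2O.

20.0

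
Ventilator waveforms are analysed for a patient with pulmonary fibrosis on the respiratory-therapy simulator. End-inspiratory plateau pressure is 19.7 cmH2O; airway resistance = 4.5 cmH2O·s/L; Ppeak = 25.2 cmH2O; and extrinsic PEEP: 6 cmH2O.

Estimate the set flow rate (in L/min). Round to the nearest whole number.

flow = (PIP − Pplat) / Raw = (25.2 − 19.7) / 4.5 = 1.222 L/s × 60 = 73.32 L/min.

73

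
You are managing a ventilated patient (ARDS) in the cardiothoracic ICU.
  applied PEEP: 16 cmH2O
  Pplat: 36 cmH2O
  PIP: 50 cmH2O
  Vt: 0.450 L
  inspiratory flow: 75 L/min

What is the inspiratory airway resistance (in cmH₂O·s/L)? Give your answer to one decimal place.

Flow: 75 L/min ÷ 60 = 1.25 L/s.
Raw = (PIP − Pplat) / flow = (50 − 36) / 1.25 = 14.0 / 1.25 = 11.2 cmH2O·s/L.

11.2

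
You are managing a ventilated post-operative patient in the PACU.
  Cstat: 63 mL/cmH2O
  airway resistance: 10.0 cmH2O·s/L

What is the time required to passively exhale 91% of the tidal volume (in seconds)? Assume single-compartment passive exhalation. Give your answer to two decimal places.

1.52

τ = R × C = 10.0 × 63 mL/cmH2O = 10.0 × 0.063 L/cmH2O = 0.63 s.
Exhaled fraction f = 1 − e^(−t/τ) → t = −τ·ln(1 − f) = −0.63·ln(0.09) = 1.517 s.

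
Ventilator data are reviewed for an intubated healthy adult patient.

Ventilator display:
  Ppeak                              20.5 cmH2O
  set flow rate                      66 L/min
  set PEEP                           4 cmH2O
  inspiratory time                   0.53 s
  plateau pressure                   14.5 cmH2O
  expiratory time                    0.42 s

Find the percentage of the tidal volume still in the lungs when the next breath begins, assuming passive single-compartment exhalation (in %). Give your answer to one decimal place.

25.0

Flow: 66 L/min ÷ 60 = 1.1 L/s.
Vt = flow × Ti = 1.1 L/s × 0.53 s × 1000 mL/L = 583.0 mL.
R = (PIP − Pplat)/V̇ = (20.5 − 14.5) / 1.1 = 6.0/1.1 = 5.455 cmH2O·s/L.
C = Vt/(Pplat − PEEP) = 583.0 / (14.5 − 4) = 583.0/10.5 = 55.524 mL/cmH2O.
τ = R × C = 5.455 × 0.05552 L/cmH2O = 0.3029 s.
Fraction remaining at end-expiration = e^(−Te/τ) = e^(−0.42/0.3029) = 0.2499 → 24.99%.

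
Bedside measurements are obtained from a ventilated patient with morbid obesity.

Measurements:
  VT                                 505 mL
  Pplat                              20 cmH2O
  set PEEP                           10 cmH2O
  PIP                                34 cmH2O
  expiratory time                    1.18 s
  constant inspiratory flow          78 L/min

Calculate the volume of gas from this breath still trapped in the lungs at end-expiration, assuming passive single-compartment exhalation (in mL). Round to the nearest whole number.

Flow: 78 L/min ÷ 60 = 1.3 L/s.
R = (PIP − Pplat)/V̇ = (34 − 20) / 1.3 = 14.0/1.3 = 10.769 cmH2O·s/L.
C = Vt/(Pplat − PEEP) = 505.0 / (20 − 10) = 505.0/10.0 = 50.5 mL/cmH2O.
τ = R × C = 10.769 × 0.0505 L/cmH2O = 0.5438 s.
Fraction remaining = e^(−Te/τ) = e^(−1.18/0.5438) = 0.1142.
Trapped volume = 505.0 × 0.1142 = 57.671 mL.

58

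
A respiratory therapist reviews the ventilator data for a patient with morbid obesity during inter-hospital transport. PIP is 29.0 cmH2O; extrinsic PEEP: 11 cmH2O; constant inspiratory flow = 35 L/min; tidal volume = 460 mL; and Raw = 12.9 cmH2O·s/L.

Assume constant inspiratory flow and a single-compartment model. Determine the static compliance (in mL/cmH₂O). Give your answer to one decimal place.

Flow: 35 L/min ÷ 60 = 0.5833 L/s.
Equation of motion (constant flow): PIP = Vt/C + R·V̇ + PEEP.
Vt/C = PIP − R·V̇ − PEEP = 29.0 − 12.9×0.5833 − 11 = 29.0 − 7.525 − 11 = 10.475 cmH2O.
C = Vt / 10.475 = 460 / 10.475 = 43.914 mL/cmH2O.

43.9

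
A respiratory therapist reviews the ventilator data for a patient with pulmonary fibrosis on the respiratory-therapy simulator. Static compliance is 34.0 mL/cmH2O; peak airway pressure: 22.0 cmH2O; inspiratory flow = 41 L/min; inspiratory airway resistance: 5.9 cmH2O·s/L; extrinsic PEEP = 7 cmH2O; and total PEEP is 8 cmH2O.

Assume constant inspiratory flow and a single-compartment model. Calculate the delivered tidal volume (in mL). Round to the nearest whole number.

Flow: 41 L/min ÷ 60 = 0.6833 L/s.
Total PEEP = 8 cmH2O (set 7 + intrinsic 1); this is the baseline alveolar pressure.
Equation of motion (constant flow): PIP = Vt/C + R·V̇ + PEEP.
Vt/C = PIP − R·V̇ − PEEP = 22.0 − 4.031 − 8 = 9.969 cmH2O.
Vt = C × 9.969 = 34.0 × 9.969 = 338.95 mL.

339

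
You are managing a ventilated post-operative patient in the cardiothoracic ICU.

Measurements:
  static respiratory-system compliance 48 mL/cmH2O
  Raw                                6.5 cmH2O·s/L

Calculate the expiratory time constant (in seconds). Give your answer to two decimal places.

τ = R × C = 6.5 × 48 mL/cmH2O = 6.5 × 0.048 L/cmH2O = 0.312 s.

0.31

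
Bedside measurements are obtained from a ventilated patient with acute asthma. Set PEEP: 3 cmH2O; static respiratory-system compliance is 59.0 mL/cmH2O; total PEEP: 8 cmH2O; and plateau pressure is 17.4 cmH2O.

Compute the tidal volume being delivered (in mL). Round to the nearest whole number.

555

End-expiratory occlusion gives total PEEP = 8 cmH2O (intrinsic PEEP = 8 − 3 = 5). Use total PEEP for the elastic gradient.
Vt = Cstat × (Pplat − PEEPtotal) = 59.0 × (17.4 − 8) = 59.0 × 9.4 = 554.6 mL.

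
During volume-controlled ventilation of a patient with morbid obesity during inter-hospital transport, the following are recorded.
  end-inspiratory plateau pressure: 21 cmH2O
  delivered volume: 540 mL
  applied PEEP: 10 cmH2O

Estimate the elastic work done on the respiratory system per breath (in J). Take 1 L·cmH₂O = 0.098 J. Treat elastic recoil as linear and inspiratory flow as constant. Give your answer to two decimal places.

0.29

Elastic work ≈ ½ × (Pplat − PEEP) × Vt = 0.5 × (21 − 10) × 0.540 L = 0.5 × 11.0 × 0.540 = 2.97 L·cmH2O.
× 0.098 J/(L·cmH2O) → 0.2911 J.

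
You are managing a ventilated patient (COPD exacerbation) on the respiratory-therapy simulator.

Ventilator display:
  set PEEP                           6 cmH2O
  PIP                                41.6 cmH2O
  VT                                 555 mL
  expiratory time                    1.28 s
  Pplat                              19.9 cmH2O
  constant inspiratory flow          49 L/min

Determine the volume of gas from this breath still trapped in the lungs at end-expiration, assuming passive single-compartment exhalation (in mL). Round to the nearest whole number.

166

Flow: 49 L/min ÷ 60 = 0.8167 L/s.
R = (PIP − Pplat)/V̇ = (41.6 − 19.9) / 0.8167 = 21.7/0.8167 = 26.57 cmH2O·s/L.
C = Vt/(Pplat − PEEP) = 555.0 / (19.9 − 6) = 555.0/13.9 = 39.928 mL/cmH2O.
τ = R × C = 26.57 × 0.03993 L/cmH2O = 1.061 s.
Fraction remaining = e^(−Te/τ) = e^(−1.28/1.061) = 0.2993.
Trapped volume = 555.0 × 0.2993 = 166.11 mL.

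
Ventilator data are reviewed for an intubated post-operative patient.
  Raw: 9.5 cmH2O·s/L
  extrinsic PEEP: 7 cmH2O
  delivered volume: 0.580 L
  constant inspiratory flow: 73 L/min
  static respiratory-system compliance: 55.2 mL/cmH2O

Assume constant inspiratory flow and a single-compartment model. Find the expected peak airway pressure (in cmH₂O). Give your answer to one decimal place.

Flow: 73 L/min ÷ 60 = 1.2167 L/s.
Equation of motion (constant flow): PIP = Vt/C + R·V̇ + PEEP.
PIP = 580/55.2 + 9.5×1.2167 + 7 = 10.507 + 11.559 + 7 = 29.066 cmH2O.

29.1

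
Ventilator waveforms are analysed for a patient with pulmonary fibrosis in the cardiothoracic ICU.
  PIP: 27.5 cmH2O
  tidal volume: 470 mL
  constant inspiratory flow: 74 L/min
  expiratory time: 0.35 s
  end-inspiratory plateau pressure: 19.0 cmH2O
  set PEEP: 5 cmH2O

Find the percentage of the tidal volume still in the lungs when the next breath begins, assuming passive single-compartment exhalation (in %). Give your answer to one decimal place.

22.0

Flow: 74 L/min ÷ 60 = 1.2333 L/s.
R = (PIP − Pplat)/V̇ = (27.5 − 19.0) / 1.2333 = 8.5/1.2333 = 6.892 cmH2O·s/L.
C = Vt/(Pplat − PEEP) = 470.0 / (19.0 − 5) = 470.0/14.0 = 33.571 mL/cmH2O.
τ = R × C = 6.892 × 0.03357 L/cmH2O = 0.2314 s.
Fraction remaining at end-expiration = e^(−Te/τ) = e^(−0.35/0.2314) = 0.2204 → 22.04%.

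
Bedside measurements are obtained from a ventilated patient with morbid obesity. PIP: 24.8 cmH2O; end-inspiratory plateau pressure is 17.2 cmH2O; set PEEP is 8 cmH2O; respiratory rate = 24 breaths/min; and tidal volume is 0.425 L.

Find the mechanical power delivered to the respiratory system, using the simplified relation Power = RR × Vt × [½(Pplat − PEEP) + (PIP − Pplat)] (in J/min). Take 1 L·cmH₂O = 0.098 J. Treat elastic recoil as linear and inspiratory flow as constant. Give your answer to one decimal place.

12.2

Per-breath work = Vt × [½(Pplat−PEEP) + (PIP−Pplat)] = 0.425 × [0.5×9.2 + 7.6] = 0.425 × 12.2 = 5.185 L·cmH2O.
Power = 24 × 5.185 = 124.44 L·cmH2O/min.
× 0.098 J/(L·cmH2O) → 12.195 J/min.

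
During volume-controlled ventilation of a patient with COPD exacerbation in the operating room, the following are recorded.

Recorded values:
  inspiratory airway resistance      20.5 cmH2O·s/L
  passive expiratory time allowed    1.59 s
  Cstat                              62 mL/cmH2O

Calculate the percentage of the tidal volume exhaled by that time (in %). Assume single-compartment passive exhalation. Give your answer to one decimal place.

71.4

τ = R × C = 20.5 × 62 mL/cmH2O = 20.5 × 0.062 L/cmH2O = 1.271 s.
Passive exhalation: V(t)/V₀ = e^(−t/τ) = e^(−1.59/1.271) = 0.2862.
Fraction exhaled = 1 − 0.2862 = 0.7138 → 71.38%.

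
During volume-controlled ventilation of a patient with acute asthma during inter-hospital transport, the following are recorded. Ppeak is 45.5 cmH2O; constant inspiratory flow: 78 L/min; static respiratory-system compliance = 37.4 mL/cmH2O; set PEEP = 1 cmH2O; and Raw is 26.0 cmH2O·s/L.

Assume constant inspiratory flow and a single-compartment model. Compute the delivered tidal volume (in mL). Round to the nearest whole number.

Flow: 78 L/min ÷ 60 = 1.3 L/s.
Equation of motion (constant flow): PIP = Vt/C + R·V̇ + PEEP.
Vt/C = PIP − R·V̇ − PEEP = 45.5 − 33.8 − 1 = 10.7 cmH2O.
Vt = C × 10.7 = 37.4 × 10.7 = 400.18 mL.

400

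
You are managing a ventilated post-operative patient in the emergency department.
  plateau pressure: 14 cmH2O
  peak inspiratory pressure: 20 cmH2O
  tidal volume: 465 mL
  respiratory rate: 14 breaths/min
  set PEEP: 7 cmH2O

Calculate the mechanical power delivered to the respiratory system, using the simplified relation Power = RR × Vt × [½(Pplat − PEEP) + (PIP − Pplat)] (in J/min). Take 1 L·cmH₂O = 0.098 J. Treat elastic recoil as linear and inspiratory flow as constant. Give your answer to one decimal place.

6.1

Per-breath work = Vt × [½(Pplat−PEEP) + (PIP−Pplat)] = 0.465 × [0.5×7.0 + 6.0] = 0.465 × 9.5 = 4.418 L·cmH2O.
Power = 14 × 4.418 = 61.852 L·cmH2O/min.
× 0.098 J/(L·cmH2O) → 6.061 J/min.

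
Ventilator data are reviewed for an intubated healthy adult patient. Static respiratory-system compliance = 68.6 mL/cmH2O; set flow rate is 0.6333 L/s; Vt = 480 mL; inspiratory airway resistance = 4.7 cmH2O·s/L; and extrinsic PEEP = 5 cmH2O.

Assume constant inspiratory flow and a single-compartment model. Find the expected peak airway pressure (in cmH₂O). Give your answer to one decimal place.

Equation of motion (constant flow): PIP = Vt/C + R·V̇ + PEEP.
PIP = 480/68.6 + 4.7×0.6333 + 5 = 6.997 + 2.977 + 5 = 14.974 cmH2O.

15.0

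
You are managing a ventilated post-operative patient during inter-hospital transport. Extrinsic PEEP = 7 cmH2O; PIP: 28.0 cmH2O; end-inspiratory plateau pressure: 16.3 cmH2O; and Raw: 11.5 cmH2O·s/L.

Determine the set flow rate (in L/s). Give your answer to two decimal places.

1.02

flow = (PIP − Pplat) / Raw = 11.7 / 11.5 = 1.017 L/s.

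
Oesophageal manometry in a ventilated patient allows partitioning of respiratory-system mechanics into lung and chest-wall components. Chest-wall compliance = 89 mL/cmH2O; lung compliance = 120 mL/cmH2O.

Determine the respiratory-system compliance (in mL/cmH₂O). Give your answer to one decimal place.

51.1

Lung and chest wall are elastances in series: 1/Crs = 1/CL + 1/Ccw.
1/Crs = 1/120 + 1/89 = 0.01957.
Crs = 51.099 mL/cmH2O.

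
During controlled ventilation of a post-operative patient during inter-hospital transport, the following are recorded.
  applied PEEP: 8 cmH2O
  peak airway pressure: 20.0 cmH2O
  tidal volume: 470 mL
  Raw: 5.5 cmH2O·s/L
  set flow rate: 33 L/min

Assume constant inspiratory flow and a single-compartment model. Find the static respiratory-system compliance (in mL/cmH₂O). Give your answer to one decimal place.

Flow: 33 L/min ÷ 60 = 0.55 L/s.
Equation of motion (constant flow): PIP = Vt/C + R·V̇ + PEEP.
Vt/C = PIP − R·V̇ − PEEP = 20.0 − 5.5×0.55 − 8 = 20.0 − 3.025 − 8 = 8.975 cmH2O.
C = Vt / 8.975 = 470 / 8.975 = 52.368 mL/cmH2O.

52.4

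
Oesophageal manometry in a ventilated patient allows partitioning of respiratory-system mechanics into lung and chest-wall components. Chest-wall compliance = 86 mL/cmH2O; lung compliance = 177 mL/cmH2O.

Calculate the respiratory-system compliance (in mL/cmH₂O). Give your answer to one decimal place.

Lung and chest wall are elastances in series: 1/Crs = 1/CL + 1/Ccw.
1/Crs = 1/177 + 1/86 = 0.01728.
Crs = 57.87 mL/cmH2O.

57.9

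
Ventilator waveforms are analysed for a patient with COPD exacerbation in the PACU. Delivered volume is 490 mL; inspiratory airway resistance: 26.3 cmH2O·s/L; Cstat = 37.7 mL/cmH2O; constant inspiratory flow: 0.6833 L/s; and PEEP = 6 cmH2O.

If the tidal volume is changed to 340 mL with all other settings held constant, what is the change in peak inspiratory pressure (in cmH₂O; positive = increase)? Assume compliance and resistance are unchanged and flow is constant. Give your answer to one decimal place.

PIP = Vt/C + R·V̇ + PEEP (constant-flow equation of motion).
Only the elastic term changes: ΔPIP = ΔVt / C = (340 − 490) / 37.7 = -3.979 cmH2O.

-4.0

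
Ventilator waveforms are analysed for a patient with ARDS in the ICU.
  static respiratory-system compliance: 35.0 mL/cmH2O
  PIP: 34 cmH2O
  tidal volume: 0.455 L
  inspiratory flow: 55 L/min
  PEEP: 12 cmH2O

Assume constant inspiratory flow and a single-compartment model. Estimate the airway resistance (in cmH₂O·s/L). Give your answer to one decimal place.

9.8

Flow: 55 L/min ÷ 60 = 0.9167 L/s.
Equation of motion (constant flow): PIP = Vt/C + R·V̇ + PEEP.
R·V̇ = PIP − Vt/C − PEEP = 34 − 455/35.0 − 12 = 34 − 13.0 − 12 = 9.0 cmH2O.
R = 9.0 / 0.9167 = 9.818 cmH2O·s/L.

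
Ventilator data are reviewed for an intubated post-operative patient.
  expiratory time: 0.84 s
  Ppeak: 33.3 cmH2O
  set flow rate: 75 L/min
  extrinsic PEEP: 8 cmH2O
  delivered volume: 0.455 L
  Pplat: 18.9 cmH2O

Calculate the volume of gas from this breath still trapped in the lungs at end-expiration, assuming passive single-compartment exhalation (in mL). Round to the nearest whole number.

79

Flow: 75 L/min ÷ 60 = 1.25 L/s.
R = (PIP − Pplat)/V̇ = (33.3 − 18.9) / 1.25 = 14.4/1.25 = 11.52 cmH2O·s/L.
C = Vt/(Pplat − PEEP) = 455.0 / (18.9 − 8) = 455.0/10.9 = 41.743 mL/cmH2O.
τ = R × C = 11.52 × 0.04174 L/cmH2O = 0.4808 s.
Fraction remaining = e^(−Te/τ) = e^(−0.84/0.4808) = 0.1743.
Trapped volume = 455.0 × 0.1743 = 79.307 mL.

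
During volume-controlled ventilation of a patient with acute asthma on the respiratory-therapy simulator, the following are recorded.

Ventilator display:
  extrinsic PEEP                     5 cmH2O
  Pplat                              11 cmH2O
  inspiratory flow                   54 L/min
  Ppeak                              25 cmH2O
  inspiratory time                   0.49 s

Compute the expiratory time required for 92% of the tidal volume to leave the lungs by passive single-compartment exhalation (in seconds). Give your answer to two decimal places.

Flow: 54 L/min ÷ 60 = 0.9 L/s.
Vt = flow × Ti = 0.9 L/s × 0.49 s × 1000 mL/L = 441.0 mL.
R = (PIP − Pplat)/V̇ = (25 − 11) / 0.9 = 14.0/0.9 = 15.556 cmH2O·s/L.
C = Vt/(Pplat − PEEP) = 441.0 / (11 − 5) = 441.0/6.0 = 73.5 mL/cmH2O.
τ = R × C = 15.556 × 0.0735 L/cmH2O = 1.143 s.
t = −τ·ln(1 − 0.92) = −1.143·ln(0.08) = 2.887 s.

2.89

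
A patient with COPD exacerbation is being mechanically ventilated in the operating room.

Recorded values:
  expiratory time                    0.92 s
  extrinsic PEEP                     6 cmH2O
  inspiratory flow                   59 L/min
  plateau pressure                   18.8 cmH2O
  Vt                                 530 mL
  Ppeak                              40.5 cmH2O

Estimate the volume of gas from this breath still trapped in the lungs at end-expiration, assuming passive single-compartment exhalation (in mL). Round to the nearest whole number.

194

Flow: 59 L/min ÷ 60 = 0.9833 L/s.
R = (PIP − Pplat)/V̇ = (40.5 − 18.8) / 0.9833 = 21.7/0.9833 = 22.069 cmH2O·s/L.
C = Vt/(Pplat − PEEP) = 530.0 / (18.8 − 6) = 530.0/12.8 = 41.406 mL/cmH2O.
τ = R × C = 22.069 × 0.04141 L/cmH2O = 0.9139 s.
Fraction remaining = e^(−Te/τ) = e^(−0.92/0.9139) = 0.3654.
Trapped volume = 530.0 × 0.3654 = 193.66 mL.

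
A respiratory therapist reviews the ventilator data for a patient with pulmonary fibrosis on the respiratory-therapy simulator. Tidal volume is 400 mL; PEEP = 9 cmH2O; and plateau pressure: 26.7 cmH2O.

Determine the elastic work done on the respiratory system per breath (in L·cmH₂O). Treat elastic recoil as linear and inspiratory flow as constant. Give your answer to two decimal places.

3.54

Elastic work ≈ ½ × (Pplat − PEEP) × Vt = 0.5 × (26.7 − 9) × 0.400 L = 0.5 × 17.7 × 0.400 = 3.54 L·cmH2O.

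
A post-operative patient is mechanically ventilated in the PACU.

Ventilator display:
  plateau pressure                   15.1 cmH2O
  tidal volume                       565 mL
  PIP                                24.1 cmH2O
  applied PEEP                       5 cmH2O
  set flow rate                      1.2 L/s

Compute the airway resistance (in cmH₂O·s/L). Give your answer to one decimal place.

Raw = (PIP − Pplat) / flow = (24.1 − 15.1) / 1.2 = 9.0 / 1.2 = 7.5 cmH2O·s/L.

7.5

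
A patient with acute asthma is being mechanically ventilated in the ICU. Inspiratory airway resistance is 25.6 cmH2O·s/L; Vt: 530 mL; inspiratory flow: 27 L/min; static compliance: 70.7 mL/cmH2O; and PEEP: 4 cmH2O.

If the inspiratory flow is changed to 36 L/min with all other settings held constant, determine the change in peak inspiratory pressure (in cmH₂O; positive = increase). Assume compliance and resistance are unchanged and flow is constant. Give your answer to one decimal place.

Flow: 27 L/min ÷ 60 = 0.45 L/s.
New flow: 36 L/min ÷ 60 = 0.6 L/s.
PIP = Vt/C + R·V̇ + PEEP (constant-flow equation of motion).
Only the resistive term changes: ΔPIP = R × ΔV̇ = 25.6 × (0.6 − 0.45) = 25.6 × 0.15 = 3.84 cmH2O.

3.8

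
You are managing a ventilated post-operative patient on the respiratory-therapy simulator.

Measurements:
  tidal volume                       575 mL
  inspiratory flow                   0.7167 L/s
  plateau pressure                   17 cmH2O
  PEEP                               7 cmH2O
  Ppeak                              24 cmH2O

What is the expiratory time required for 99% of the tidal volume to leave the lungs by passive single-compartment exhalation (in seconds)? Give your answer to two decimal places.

2.59

R = (PIP − Pplat)/V̇ = (24 − 17) / 0.7167 = 7.0/0.7167 = 9.767 cmH2O·s/L.
C = Vt/(Pplat − PEEP) = 575.0 / (17 − 7) = 575.0/10.0 = 57.5 mL/cmH2O.
τ = R × C = 9.767 × 0.0575 L/cmH2O = 0.5616 s.
t = −τ·ln(1 − 0.99) = −0.5616·ln(0.01) = 2.586 s.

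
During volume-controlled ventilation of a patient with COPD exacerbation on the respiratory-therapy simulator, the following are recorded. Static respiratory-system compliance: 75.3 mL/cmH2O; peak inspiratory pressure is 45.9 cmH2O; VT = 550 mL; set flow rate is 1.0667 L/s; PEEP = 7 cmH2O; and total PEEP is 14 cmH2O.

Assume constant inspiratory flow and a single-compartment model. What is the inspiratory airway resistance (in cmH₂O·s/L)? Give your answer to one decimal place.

Total PEEP = 14 cmH2O (set 7 + intrinsic 7); this is the baseline alveolar pressure.
Equation of motion (constant flow): PIP = Vt/C + R·V̇ + PEEP.
R·V̇ = PIP − Vt/C − PEEP = 45.9 − 550/75.3 − 14 = 45.9 − 7.304 − 14 = 24.596 cmH2O.
R = 24.596 / 1.0667 = 23.058 cmH2O·s/L.

23.1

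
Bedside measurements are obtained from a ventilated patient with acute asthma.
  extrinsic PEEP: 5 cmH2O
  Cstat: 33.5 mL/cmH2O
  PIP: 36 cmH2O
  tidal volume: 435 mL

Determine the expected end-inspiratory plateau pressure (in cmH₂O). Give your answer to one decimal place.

Pplat = PEEP + Vt / Cstat = 5 + 435 / 33.5 = 5 + 12.985 = 17.985 cmH2O.

18.0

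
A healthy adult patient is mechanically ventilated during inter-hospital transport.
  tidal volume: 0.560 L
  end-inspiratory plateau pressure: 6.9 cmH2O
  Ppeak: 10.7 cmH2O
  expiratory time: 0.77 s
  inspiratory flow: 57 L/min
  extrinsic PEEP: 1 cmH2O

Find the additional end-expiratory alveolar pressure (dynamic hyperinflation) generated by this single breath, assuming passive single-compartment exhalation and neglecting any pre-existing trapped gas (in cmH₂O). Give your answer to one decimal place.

Flow: 57 L/min ÷ 60 = 0.95 L/s.
R = (PIP − Pplat)/V̇ = (10.7 − 6.9) / 0.95 = 3.8/0.95 = 4.0 cmH2O·s/L.
C = Vt/(Pplat − PEEP) = 560.0 / (6.9 − 1) = 560.0/5.9 = 94.915 mL/cmH2O.
τ = R × C = 4.0 × 0.09492 L/cmH2O = 0.3797 s.
Fraction remaining = e^(−Te/τ) = e^(−0.77/0.3797) = 0.1316; trapped volume = 560.0 × 0.1316 = 73.696 mL.
Additional alveolar pressure from trapping ≈ V_trapped / C = 73.696 / 94.915 = 0.7764 cmH2O.

0.8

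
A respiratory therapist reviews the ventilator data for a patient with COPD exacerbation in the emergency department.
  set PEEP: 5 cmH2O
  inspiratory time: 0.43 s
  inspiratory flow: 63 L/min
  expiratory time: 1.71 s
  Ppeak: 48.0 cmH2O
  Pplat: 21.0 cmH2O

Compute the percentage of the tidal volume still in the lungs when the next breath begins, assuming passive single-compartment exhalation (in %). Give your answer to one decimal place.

Flow: 63 L/min ÷ 60 = 1.05 L/s.
Vt = flow × Ti = 1.05 L/s × 0.43 s × 1000 mL/L = 451.5 mL.
R = (PIP − Pplat)/V̇ = (48.0 − 21.0) / 1.05 = 27.0/1.05 = 25.714 cmH2O·s/L.
C = Vt/(Pplat − PEEP) = 451.5 / (21.0 − 5) = 451.5/16.0 = 28.219 mL/cmH2O.
τ = R × C = 25.714 × 0.02822 L/cmH2O = 0.7256 s.
Fraction remaining at end-expiration = e^(−Te/τ) = e^(−1.71/0.7256) = 0.09474 → 9.474%.

9.5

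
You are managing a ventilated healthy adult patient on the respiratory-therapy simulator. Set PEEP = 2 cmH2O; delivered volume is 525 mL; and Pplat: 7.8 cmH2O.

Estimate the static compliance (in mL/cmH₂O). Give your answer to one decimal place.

Cstat = Vt / (Pplat − PEEP) = 525 / (7.8 − 2) = 525 / 5.8 = 90.517 mL/cmH2O.

90.5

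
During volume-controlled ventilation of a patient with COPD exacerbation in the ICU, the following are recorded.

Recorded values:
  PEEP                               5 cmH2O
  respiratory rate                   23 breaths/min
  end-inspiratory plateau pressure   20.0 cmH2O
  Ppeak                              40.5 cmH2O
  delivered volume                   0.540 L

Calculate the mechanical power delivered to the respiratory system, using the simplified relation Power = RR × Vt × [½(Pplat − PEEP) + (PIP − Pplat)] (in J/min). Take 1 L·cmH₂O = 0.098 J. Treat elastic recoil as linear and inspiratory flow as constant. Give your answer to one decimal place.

34.1

Per-breath work = Vt × [½(Pplat−PEEP) + (PIP−Pplat)] = 0.540 × [0.5×15.0 + 20.5] = 0.540 × 28.0 = 15.12 L·cmH2O.
Power = 23 × 15.12 = 347.76 L·cmH2O/min.
× 0.098 J/(L·cmH2O) → 34.08 J/min.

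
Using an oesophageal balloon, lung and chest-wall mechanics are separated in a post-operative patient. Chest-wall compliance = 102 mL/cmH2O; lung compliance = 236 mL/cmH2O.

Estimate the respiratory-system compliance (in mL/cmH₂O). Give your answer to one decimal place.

71.2

Lung and chest wall are elastances in series: 1/Crs = 1/CL + 1/Ccw.
1/Crs = 1/236 + 1/102 = 0.01404.
Crs = 71.225 mL/cmH2O.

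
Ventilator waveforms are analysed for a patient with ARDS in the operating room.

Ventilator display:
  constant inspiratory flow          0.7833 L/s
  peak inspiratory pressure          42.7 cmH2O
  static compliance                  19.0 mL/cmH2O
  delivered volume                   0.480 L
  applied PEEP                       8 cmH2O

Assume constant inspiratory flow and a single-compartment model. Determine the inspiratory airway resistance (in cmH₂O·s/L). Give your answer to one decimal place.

Equation of motion (constant flow): PIP = Vt/C + R·V̇ + PEEP.
R·V̇ = PIP − Vt/C − PEEP = 42.7 − 480/19.0 − 8 = 42.7 − 25.263 − 8 = 9.437 cmH2O.
R = 9.437 / 0.7833 = 12.048 cmH2O·s/L.

12.0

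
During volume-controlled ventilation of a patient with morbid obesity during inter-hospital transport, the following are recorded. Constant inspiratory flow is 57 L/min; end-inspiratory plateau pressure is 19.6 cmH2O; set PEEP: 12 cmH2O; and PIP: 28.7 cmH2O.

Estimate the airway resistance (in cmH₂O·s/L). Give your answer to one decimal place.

Flow: 57 L/min ÷ 60 = 0.95 L/s.
Raw = (PIP − Pplat) / flow = (28.7 − 19.6) / 0.95 = 9.1 / 0.95 = 9.579 cmH2O·s/L.

9.6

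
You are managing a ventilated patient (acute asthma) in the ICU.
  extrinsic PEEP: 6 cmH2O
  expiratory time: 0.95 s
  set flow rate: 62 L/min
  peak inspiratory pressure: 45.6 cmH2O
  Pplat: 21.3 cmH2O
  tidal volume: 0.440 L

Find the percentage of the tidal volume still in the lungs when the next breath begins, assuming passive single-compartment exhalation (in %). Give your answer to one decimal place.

24.5

Flow: 62 L/min ÷ 60 = 1.0333 L/s.
R = (PIP − Pplat)/V̇ = (45.6 − 21.3) / 1.0333 = 24.3/1.0333 = 23.517 cmH2O·s/L.
C = Vt/(Pplat − PEEP) = 440.0 / (21.3 − 6) = 440.0/15.3 = 28.758 mL/cmH2O.
τ = R × C = 23.517 × 0.02876 L/cmH2O = 0.6763 s.
Fraction remaining at end-expiration = e^(−Te/τ) = e^(−0.95/0.6763) = 0.2454 → 24.54%.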